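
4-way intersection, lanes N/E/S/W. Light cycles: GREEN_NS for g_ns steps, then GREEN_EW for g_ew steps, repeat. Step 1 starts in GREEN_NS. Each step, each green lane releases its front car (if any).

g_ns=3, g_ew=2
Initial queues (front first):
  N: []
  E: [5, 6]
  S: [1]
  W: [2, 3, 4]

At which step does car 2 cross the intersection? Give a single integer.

Step 1 [NS]: N:empty,E:wait,S:car1-GO,W:wait | queues: N=0 E=2 S=0 W=3
Step 2 [NS]: N:empty,E:wait,S:empty,W:wait | queues: N=0 E=2 S=0 W=3
Step 3 [NS]: N:empty,E:wait,S:empty,W:wait | queues: N=0 E=2 S=0 W=3
Step 4 [EW]: N:wait,E:car5-GO,S:wait,W:car2-GO | queues: N=0 E=1 S=0 W=2
Step 5 [EW]: N:wait,E:car6-GO,S:wait,W:car3-GO | queues: N=0 E=0 S=0 W=1
Step 6 [NS]: N:empty,E:wait,S:empty,W:wait | queues: N=0 E=0 S=0 W=1
Step 7 [NS]: N:empty,E:wait,S:empty,W:wait | queues: N=0 E=0 S=0 W=1
Step 8 [NS]: N:empty,E:wait,S:empty,W:wait | queues: N=0 E=0 S=0 W=1
Step 9 [EW]: N:wait,E:empty,S:wait,W:car4-GO | queues: N=0 E=0 S=0 W=0
Car 2 crosses at step 4

4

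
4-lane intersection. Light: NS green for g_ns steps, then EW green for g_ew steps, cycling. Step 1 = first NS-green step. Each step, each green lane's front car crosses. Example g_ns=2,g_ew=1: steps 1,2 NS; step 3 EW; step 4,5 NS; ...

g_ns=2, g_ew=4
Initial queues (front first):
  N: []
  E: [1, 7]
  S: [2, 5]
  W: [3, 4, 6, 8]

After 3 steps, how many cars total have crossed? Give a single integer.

Step 1 [NS]: N:empty,E:wait,S:car2-GO,W:wait | queues: N=0 E=2 S=1 W=4
Step 2 [NS]: N:empty,E:wait,S:car5-GO,W:wait | queues: N=0 E=2 S=0 W=4
Step 3 [EW]: N:wait,E:car1-GO,S:wait,W:car3-GO | queues: N=0 E=1 S=0 W=3
Cars crossed by step 3: 4

Answer: 4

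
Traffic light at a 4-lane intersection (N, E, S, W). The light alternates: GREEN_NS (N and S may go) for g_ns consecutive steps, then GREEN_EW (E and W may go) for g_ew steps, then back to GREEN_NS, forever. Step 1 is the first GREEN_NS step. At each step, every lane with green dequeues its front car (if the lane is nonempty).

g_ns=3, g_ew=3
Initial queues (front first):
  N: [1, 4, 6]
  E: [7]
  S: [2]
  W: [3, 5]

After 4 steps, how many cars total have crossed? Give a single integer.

Answer: 6

Derivation:
Step 1 [NS]: N:car1-GO,E:wait,S:car2-GO,W:wait | queues: N=2 E=1 S=0 W=2
Step 2 [NS]: N:car4-GO,E:wait,S:empty,W:wait | queues: N=1 E=1 S=0 W=2
Step 3 [NS]: N:car6-GO,E:wait,S:empty,W:wait | queues: N=0 E=1 S=0 W=2
Step 4 [EW]: N:wait,E:car7-GO,S:wait,W:car3-GO | queues: N=0 E=0 S=0 W=1
Cars crossed by step 4: 6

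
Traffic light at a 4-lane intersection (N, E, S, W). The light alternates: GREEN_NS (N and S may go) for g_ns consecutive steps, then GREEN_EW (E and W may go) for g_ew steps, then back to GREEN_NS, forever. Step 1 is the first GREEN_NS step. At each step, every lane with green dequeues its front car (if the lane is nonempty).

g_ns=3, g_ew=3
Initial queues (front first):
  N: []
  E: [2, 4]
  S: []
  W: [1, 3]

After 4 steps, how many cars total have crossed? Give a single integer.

Step 1 [NS]: N:empty,E:wait,S:empty,W:wait | queues: N=0 E=2 S=0 W=2
Step 2 [NS]: N:empty,E:wait,S:empty,W:wait | queues: N=0 E=2 S=0 W=2
Step 3 [NS]: N:empty,E:wait,S:empty,W:wait | queues: N=0 E=2 S=0 W=2
Step 4 [EW]: N:wait,E:car2-GO,S:wait,W:car1-GO | queues: N=0 E=1 S=0 W=1
Cars crossed by step 4: 2

Answer: 2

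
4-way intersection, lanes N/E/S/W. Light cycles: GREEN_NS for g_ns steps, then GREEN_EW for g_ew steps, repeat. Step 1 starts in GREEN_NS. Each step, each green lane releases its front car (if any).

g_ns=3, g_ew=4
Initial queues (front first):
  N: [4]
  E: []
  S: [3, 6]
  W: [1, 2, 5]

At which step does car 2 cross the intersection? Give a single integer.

Step 1 [NS]: N:car4-GO,E:wait,S:car3-GO,W:wait | queues: N=0 E=0 S=1 W=3
Step 2 [NS]: N:empty,E:wait,S:car6-GO,W:wait | queues: N=0 E=0 S=0 W=3
Step 3 [NS]: N:empty,E:wait,S:empty,W:wait | queues: N=0 E=0 S=0 W=3
Step 4 [EW]: N:wait,E:empty,S:wait,W:car1-GO | queues: N=0 E=0 S=0 W=2
Step 5 [EW]: N:wait,E:empty,S:wait,W:car2-GO | queues: N=0 E=0 S=0 W=1
Step 6 [EW]: N:wait,E:empty,S:wait,W:car5-GO | queues: N=0 E=0 S=0 W=0
Car 2 crosses at step 5

5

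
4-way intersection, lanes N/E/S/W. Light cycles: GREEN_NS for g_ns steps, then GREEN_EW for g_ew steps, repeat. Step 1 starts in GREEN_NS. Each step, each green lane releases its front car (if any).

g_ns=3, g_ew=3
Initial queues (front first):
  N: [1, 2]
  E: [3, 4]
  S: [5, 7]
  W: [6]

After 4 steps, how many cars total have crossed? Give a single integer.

Step 1 [NS]: N:car1-GO,E:wait,S:car5-GO,W:wait | queues: N=1 E=2 S=1 W=1
Step 2 [NS]: N:car2-GO,E:wait,S:car7-GO,W:wait | queues: N=0 E=2 S=0 W=1
Step 3 [NS]: N:empty,E:wait,S:empty,W:wait | queues: N=0 E=2 S=0 W=1
Step 4 [EW]: N:wait,E:car3-GO,S:wait,W:car6-GO | queues: N=0 E=1 S=0 W=0
Cars crossed by step 4: 6

Answer: 6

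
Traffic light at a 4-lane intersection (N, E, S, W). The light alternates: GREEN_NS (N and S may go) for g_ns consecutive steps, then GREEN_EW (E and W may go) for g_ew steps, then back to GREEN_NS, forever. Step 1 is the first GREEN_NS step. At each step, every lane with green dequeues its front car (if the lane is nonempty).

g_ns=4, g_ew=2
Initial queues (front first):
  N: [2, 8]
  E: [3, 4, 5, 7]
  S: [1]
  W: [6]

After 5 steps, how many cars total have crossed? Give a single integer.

Step 1 [NS]: N:car2-GO,E:wait,S:car1-GO,W:wait | queues: N=1 E=4 S=0 W=1
Step 2 [NS]: N:car8-GO,E:wait,S:empty,W:wait | queues: N=0 E=4 S=0 W=1
Step 3 [NS]: N:empty,E:wait,S:empty,W:wait | queues: N=0 E=4 S=0 W=1
Step 4 [NS]: N:empty,E:wait,S:empty,W:wait | queues: N=0 E=4 S=0 W=1
Step 5 [EW]: N:wait,E:car3-GO,S:wait,W:car6-GO | queues: N=0 E=3 S=0 W=0
Cars crossed by step 5: 5

Answer: 5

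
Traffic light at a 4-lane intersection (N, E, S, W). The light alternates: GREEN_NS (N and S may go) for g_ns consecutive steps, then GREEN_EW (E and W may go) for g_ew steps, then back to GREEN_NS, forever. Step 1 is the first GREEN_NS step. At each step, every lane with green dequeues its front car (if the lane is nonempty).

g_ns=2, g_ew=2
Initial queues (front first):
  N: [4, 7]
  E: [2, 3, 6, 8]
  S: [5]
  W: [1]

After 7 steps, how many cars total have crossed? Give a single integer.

Answer: 7

Derivation:
Step 1 [NS]: N:car4-GO,E:wait,S:car5-GO,W:wait | queues: N=1 E=4 S=0 W=1
Step 2 [NS]: N:car7-GO,E:wait,S:empty,W:wait | queues: N=0 E=4 S=0 W=1
Step 3 [EW]: N:wait,E:car2-GO,S:wait,W:car1-GO | queues: N=0 E=3 S=0 W=0
Step 4 [EW]: N:wait,E:car3-GO,S:wait,W:empty | queues: N=0 E=2 S=0 W=0
Step 5 [NS]: N:empty,E:wait,S:empty,W:wait | queues: N=0 E=2 S=0 W=0
Step 6 [NS]: N:empty,E:wait,S:empty,W:wait | queues: N=0 E=2 S=0 W=0
Step 7 [EW]: N:wait,E:car6-GO,S:wait,W:empty | queues: N=0 E=1 S=0 W=0
Cars crossed by step 7: 7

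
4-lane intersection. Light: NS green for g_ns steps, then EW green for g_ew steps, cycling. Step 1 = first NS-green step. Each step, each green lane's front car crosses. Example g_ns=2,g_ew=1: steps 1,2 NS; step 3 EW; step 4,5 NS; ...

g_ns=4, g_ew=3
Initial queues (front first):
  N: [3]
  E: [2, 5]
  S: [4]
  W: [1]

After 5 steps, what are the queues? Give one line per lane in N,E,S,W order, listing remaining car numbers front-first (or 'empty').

Step 1 [NS]: N:car3-GO,E:wait,S:car4-GO,W:wait | queues: N=0 E=2 S=0 W=1
Step 2 [NS]: N:empty,E:wait,S:empty,W:wait | queues: N=0 E=2 S=0 W=1
Step 3 [NS]: N:empty,E:wait,S:empty,W:wait | queues: N=0 E=2 S=0 W=1
Step 4 [NS]: N:empty,E:wait,S:empty,W:wait | queues: N=0 E=2 S=0 W=1
Step 5 [EW]: N:wait,E:car2-GO,S:wait,W:car1-GO | queues: N=0 E=1 S=0 W=0

N: empty
E: 5
S: empty
W: empty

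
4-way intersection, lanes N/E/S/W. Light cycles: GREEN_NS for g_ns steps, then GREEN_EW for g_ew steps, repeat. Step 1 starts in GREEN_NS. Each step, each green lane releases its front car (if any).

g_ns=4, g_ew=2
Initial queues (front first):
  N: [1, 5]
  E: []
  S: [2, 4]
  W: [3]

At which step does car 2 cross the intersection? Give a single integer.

Step 1 [NS]: N:car1-GO,E:wait,S:car2-GO,W:wait | queues: N=1 E=0 S=1 W=1
Step 2 [NS]: N:car5-GO,E:wait,S:car4-GO,W:wait | queues: N=0 E=0 S=0 W=1
Step 3 [NS]: N:empty,E:wait,S:empty,W:wait | queues: N=0 E=0 S=0 W=1
Step 4 [NS]: N:empty,E:wait,S:empty,W:wait | queues: N=0 E=0 S=0 W=1
Step 5 [EW]: N:wait,E:empty,S:wait,W:car3-GO | queues: N=0 E=0 S=0 W=0
Car 2 crosses at step 1

1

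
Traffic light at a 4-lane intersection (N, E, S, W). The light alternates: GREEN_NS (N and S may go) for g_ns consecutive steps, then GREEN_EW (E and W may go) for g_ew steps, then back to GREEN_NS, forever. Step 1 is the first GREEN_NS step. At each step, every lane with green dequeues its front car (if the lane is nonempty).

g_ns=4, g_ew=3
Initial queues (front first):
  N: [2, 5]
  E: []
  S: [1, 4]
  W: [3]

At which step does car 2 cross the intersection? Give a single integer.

Step 1 [NS]: N:car2-GO,E:wait,S:car1-GO,W:wait | queues: N=1 E=0 S=1 W=1
Step 2 [NS]: N:car5-GO,E:wait,S:car4-GO,W:wait | queues: N=0 E=0 S=0 W=1
Step 3 [NS]: N:empty,E:wait,S:empty,W:wait | queues: N=0 E=0 S=0 W=1
Step 4 [NS]: N:empty,E:wait,S:empty,W:wait | queues: N=0 E=0 S=0 W=1
Step 5 [EW]: N:wait,E:empty,S:wait,W:car3-GO | queues: N=0 E=0 S=0 W=0
Car 2 crosses at step 1

1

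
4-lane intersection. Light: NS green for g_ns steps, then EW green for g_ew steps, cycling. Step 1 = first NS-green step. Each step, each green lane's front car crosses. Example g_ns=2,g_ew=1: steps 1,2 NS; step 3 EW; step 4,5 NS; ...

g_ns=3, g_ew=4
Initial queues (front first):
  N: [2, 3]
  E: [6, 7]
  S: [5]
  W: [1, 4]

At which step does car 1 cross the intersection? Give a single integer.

Step 1 [NS]: N:car2-GO,E:wait,S:car5-GO,W:wait | queues: N=1 E=2 S=0 W=2
Step 2 [NS]: N:car3-GO,E:wait,S:empty,W:wait | queues: N=0 E=2 S=0 W=2
Step 3 [NS]: N:empty,E:wait,S:empty,W:wait | queues: N=0 E=2 S=0 W=2
Step 4 [EW]: N:wait,E:car6-GO,S:wait,W:car1-GO | queues: N=0 E=1 S=0 W=1
Step 5 [EW]: N:wait,E:car7-GO,S:wait,W:car4-GO | queues: N=0 E=0 S=0 W=0
Car 1 crosses at step 4

4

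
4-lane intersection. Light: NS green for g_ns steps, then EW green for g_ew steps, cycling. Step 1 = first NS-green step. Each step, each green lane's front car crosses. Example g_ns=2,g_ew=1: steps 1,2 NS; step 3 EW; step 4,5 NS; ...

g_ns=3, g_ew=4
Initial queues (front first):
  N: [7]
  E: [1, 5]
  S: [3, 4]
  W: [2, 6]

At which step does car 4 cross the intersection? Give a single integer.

Step 1 [NS]: N:car7-GO,E:wait,S:car3-GO,W:wait | queues: N=0 E=2 S=1 W=2
Step 2 [NS]: N:empty,E:wait,S:car4-GO,W:wait | queues: N=0 E=2 S=0 W=2
Step 3 [NS]: N:empty,E:wait,S:empty,W:wait | queues: N=0 E=2 S=0 W=2
Step 4 [EW]: N:wait,E:car1-GO,S:wait,W:car2-GO | queues: N=0 E=1 S=0 W=1
Step 5 [EW]: N:wait,E:car5-GO,S:wait,W:car6-GO | queues: N=0 E=0 S=0 W=0
Car 4 crosses at step 2

2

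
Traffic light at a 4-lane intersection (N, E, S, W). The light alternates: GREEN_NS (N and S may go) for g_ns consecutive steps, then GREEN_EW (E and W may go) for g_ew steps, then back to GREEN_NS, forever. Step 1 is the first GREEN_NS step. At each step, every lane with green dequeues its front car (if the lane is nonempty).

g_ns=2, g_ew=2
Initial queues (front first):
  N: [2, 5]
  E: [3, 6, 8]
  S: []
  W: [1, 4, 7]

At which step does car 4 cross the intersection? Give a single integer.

Step 1 [NS]: N:car2-GO,E:wait,S:empty,W:wait | queues: N=1 E=3 S=0 W=3
Step 2 [NS]: N:car5-GO,E:wait,S:empty,W:wait | queues: N=0 E=3 S=0 W=3
Step 3 [EW]: N:wait,E:car3-GO,S:wait,W:car1-GO | queues: N=0 E=2 S=0 W=2
Step 4 [EW]: N:wait,E:car6-GO,S:wait,W:car4-GO | queues: N=0 E=1 S=0 W=1
Step 5 [NS]: N:empty,E:wait,S:empty,W:wait | queues: N=0 E=1 S=0 W=1
Step 6 [NS]: N:empty,E:wait,S:empty,W:wait | queues: N=0 E=1 S=0 W=1
Step 7 [EW]: N:wait,E:car8-GO,S:wait,W:car7-GO | queues: N=0 E=0 S=0 W=0
Car 4 crosses at step 4

4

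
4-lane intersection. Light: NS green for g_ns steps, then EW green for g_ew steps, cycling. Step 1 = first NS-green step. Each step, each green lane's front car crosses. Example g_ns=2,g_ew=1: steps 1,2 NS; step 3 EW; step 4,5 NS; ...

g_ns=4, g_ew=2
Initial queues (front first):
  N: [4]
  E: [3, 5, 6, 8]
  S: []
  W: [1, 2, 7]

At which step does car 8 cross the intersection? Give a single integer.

Step 1 [NS]: N:car4-GO,E:wait,S:empty,W:wait | queues: N=0 E=4 S=0 W=3
Step 2 [NS]: N:empty,E:wait,S:empty,W:wait | queues: N=0 E=4 S=0 W=3
Step 3 [NS]: N:empty,E:wait,S:empty,W:wait | queues: N=0 E=4 S=0 W=3
Step 4 [NS]: N:empty,E:wait,S:empty,W:wait | queues: N=0 E=4 S=0 W=3
Step 5 [EW]: N:wait,E:car3-GO,S:wait,W:car1-GO | queues: N=0 E=3 S=0 W=2
Step 6 [EW]: N:wait,E:car5-GO,S:wait,W:car2-GO | queues: N=0 E=2 S=0 W=1
Step 7 [NS]: N:empty,E:wait,S:empty,W:wait | queues: N=0 E=2 S=0 W=1
Step 8 [NS]: N:empty,E:wait,S:empty,W:wait | queues: N=0 E=2 S=0 W=1
Step 9 [NS]: N:empty,E:wait,S:empty,W:wait | queues: N=0 E=2 S=0 W=1
Step 10 [NS]: N:empty,E:wait,S:empty,W:wait | queues: N=0 E=2 S=0 W=1
Step 11 [EW]: N:wait,E:car6-GO,S:wait,W:car7-GO | queues: N=0 E=1 S=0 W=0
Step 12 [EW]: N:wait,E:car8-GO,S:wait,W:empty | queues: N=0 E=0 S=0 W=0
Car 8 crosses at step 12

12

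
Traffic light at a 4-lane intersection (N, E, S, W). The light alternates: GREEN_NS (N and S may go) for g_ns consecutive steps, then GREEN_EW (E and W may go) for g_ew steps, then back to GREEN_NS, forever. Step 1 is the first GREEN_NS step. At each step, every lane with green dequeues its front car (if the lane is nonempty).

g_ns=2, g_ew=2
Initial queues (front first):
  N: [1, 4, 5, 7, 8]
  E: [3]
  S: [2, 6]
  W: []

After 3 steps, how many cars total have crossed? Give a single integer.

Answer: 5

Derivation:
Step 1 [NS]: N:car1-GO,E:wait,S:car2-GO,W:wait | queues: N=4 E=1 S=1 W=0
Step 2 [NS]: N:car4-GO,E:wait,S:car6-GO,W:wait | queues: N=3 E=1 S=0 W=0
Step 3 [EW]: N:wait,E:car3-GO,S:wait,W:empty | queues: N=3 E=0 S=0 W=0
Cars crossed by step 3: 5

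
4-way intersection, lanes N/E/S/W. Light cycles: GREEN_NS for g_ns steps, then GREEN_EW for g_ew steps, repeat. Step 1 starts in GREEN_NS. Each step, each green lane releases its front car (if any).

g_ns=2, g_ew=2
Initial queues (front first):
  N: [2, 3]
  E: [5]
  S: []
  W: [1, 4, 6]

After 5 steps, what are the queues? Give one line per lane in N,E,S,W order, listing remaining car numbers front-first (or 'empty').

Step 1 [NS]: N:car2-GO,E:wait,S:empty,W:wait | queues: N=1 E=1 S=0 W=3
Step 2 [NS]: N:car3-GO,E:wait,S:empty,W:wait | queues: N=0 E=1 S=0 W=3
Step 3 [EW]: N:wait,E:car5-GO,S:wait,W:car1-GO | queues: N=0 E=0 S=0 W=2
Step 4 [EW]: N:wait,E:empty,S:wait,W:car4-GO | queues: N=0 E=0 S=0 W=1
Step 5 [NS]: N:empty,E:wait,S:empty,W:wait | queues: N=0 E=0 S=0 W=1

N: empty
E: empty
S: empty
W: 6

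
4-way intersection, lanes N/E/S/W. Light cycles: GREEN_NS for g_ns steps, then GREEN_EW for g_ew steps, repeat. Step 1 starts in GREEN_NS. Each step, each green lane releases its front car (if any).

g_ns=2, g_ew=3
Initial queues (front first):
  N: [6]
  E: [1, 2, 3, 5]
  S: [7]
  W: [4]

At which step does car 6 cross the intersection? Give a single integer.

Step 1 [NS]: N:car6-GO,E:wait,S:car7-GO,W:wait | queues: N=0 E=4 S=0 W=1
Step 2 [NS]: N:empty,E:wait,S:empty,W:wait | queues: N=0 E=4 S=0 W=1
Step 3 [EW]: N:wait,E:car1-GO,S:wait,W:car4-GO | queues: N=0 E=3 S=0 W=0
Step 4 [EW]: N:wait,E:car2-GO,S:wait,W:empty | queues: N=0 E=2 S=0 W=0
Step 5 [EW]: N:wait,E:car3-GO,S:wait,W:empty | queues: N=0 E=1 S=0 W=0
Step 6 [NS]: N:empty,E:wait,S:empty,W:wait | queues: N=0 E=1 S=0 W=0
Step 7 [NS]: N:empty,E:wait,S:empty,W:wait | queues: N=0 E=1 S=0 W=0
Step 8 [EW]: N:wait,E:car5-GO,S:wait,W:empty | queues: N=0 E=0 S=0 W=0
Car 6 crosses at step 1

1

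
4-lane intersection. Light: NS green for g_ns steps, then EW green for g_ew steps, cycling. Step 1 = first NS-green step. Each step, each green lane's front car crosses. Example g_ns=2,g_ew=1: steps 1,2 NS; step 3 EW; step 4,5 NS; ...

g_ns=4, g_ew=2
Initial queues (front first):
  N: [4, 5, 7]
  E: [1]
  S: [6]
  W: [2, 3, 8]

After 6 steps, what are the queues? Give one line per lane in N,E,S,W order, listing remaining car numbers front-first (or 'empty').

Step 1 [NS]: N:car4-GO,E:wait,S:car6-GO,W:wait | queues: N=2 E=1 S=0 W=3
Step 2 [NS]: N:car5-GO,E:wait,S:empty,W:wait | queues: N=1 E=1 S=0 W=3
Step 3 [NS]: N:car7-GO,E:wait,S:empty,W:wait | queues: N=0 E=1 S=0 W=3
Step 4 [NS]: N:empty,E:wait,S:empty,W:wait | queues: N=0 E=1 S=0 W=3
Step 5 [EW]: N:wait,E:car1-GO,S:wait,W:car2-GO | queues: N=0 E=0 S=0 W=2
Step 6 [EW]: N:wait,E:empty,S:wait,W:car3-GO | queues: N=0 E=0 S=0 W=1

N: empty
E: empty
S: empty
W: 8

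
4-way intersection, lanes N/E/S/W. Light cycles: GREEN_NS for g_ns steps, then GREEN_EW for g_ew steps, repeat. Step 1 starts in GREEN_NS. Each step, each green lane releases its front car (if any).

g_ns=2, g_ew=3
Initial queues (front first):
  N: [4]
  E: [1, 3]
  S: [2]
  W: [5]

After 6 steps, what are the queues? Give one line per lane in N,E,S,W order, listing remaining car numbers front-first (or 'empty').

Step 1 [NS]: N:car4-GO,E:wait,S:car2-GO,W:wait | queues: N=0 E=2 S=0 W=1
Step 2 [NS]: N:empty,E:wait,S:empty,W:wait | queues: N=0 E=2 S=0 W=1
Step 3 [EW]: N:wait,E:car1-GO,S:wait,W:car5-GO | queues: N=0 E=1 S=0 W=0
Step 4 [EW]: N:wait,E:car3-GO,S:wait,W:empty | queues: N=0 E=0 S=0 W=0

N: empty
E: empty
S: empty
W: empty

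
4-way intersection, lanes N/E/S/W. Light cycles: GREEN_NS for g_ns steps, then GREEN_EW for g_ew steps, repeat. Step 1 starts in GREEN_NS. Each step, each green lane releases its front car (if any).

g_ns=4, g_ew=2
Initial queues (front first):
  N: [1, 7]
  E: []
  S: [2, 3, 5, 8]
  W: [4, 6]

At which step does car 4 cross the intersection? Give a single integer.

Step 1 [NS]: N:car1-GO,E:wait,S:car2-GO,W:wait | queues: N=1 E=0 S=3 W=2
Step 2 [NS]: N:car7-GO,E:wait,S:car3-GO,W:wait | queues: N=0 E=0 S=2 W=2
Step 3 [NS]: N:empty,E:wait,S:car5-GO,W:wait | queues: N=0 E=0 S=1 W=2
Step 4 [NS]: N:empty,E:wait,S:car8-GO,W:wait | queues: N=0 E=0 S=0 W=2
Step 5 [EW]: N:wait,E:empty,S:wait,W:car4-GO | queues: N=0 E=0 S=0 W=1
Step 6 [EW]: N:wait,E:empty,S:wait,W:car6-GO | queues: N=0 E=0 S=0 W=0
Car 4 crosses at step 5

5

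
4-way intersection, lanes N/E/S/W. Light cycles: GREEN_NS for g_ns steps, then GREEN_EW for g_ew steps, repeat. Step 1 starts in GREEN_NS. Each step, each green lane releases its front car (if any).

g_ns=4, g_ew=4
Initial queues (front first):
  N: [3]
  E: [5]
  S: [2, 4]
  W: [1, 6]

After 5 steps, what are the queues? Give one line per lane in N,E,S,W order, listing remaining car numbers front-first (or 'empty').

Step 1 [NS]: N:car3-GO,E:wait,S:car2-GO,W:wait | queues: N=0 E=1 S=1 W=2
Step 2 [NS]: N:empty,E:wait,S:car4-GO,W:wait | queues: N=0 E=1 S=0 W=2
Step 3 [NS]: N:empty,E:wait,S:empty,W:wait | queues: N=0 E=1 S=0 W=2
Step 4 [NS]: N:empty,E:wait,S:empty,W:wait | queues: N=0 E=1 S=0 W=2
Step 5 [EW]: N:wait,E:car5-GO,S:wait,W:car1-GO | queues: N=0 E=0 S=0 W=1

N: empty
E: empty
S: empty
W: 6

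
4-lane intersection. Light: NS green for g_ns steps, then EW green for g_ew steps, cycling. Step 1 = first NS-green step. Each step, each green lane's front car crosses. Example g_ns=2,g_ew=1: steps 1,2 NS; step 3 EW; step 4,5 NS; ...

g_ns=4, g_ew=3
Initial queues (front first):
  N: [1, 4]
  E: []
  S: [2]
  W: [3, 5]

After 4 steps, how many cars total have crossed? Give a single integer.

Answer: 3

Derivation:
Step 1 [NS]: N:car1-GO,E:wait,S:car2-GO,W:wait | queues: N=1 E=0 S=0 W=2
Step 2 [NS]: N:car4-GO,E:wait,S:empty,W:wait | queues: N=0 E=0 S=0 W=2
Step 3 [NS]: N:empty,E:wait,S:empty,W:wait | queues: N=0 E=0 S=0 W=2
Step 4 [NS]: N:empty,E:wait,S:empty,W:wait | queues: N=0 E=0 S=0 W=2
Cars crossed by step 4: 3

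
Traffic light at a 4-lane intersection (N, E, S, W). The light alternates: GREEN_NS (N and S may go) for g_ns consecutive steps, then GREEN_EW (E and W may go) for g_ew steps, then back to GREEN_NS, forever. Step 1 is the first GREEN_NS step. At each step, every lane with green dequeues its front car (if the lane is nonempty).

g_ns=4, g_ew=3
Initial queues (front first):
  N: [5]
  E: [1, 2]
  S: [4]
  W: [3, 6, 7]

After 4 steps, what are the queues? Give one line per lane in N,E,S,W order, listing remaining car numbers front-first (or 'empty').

Step 1 [NS]: N:car5-GO,E:wait,S:car4-GO,W:wait | queues: N=0 E=2 S=0 W=3
Step 2 [NS]: N:empty,E:wait,S:empty,W:wait | queues: N=0 E=2 S=0 W=3
Step 3 [NS]: N:empty,E:wait,S:empty,W:wait | queues: N=0 E=2 S=0 W=3
Step 4 [NS]: N:empty,E:wait,S:empty,W:wait | queues: N=0 E=2 S=0 W=3

N: empty
E: 1 2
S: empty
W: 3 6 7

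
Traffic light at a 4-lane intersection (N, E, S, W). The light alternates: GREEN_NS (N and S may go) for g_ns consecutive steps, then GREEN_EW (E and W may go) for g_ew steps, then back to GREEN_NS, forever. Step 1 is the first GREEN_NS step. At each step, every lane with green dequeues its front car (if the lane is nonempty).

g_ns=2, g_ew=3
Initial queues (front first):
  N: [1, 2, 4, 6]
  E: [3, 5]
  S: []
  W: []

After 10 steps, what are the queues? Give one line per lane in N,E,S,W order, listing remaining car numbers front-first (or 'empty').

Step 1 [NS]: N:car1-GO,E:wait,S:empty,W:wait | queues: N=3 E=2 S=0 W=0
Step 2 [NS]: N:car2-GO,E:wait,S:empty,W:wait | queues: N=2 E=2 S=0 W=0
Step 3 [EW]: N:wait,E:car3-GO,S:wait,W:empty | queues: N=2 E=1 S=0 W=0
Step 4 [EW]: N:wait,E:car5-GO,S:wait,W:empty | queues: N=2 E=0 S=0 W=0
Step 5 [EW]: N:wait,E:empty,S:wait,W:empty | queues: N=2 E=0 S=0 W=0
Step 6 [NS]: N:car4-GO,E:wait,S:empty,W:wait | queues: N=1 E=0 S=0 W=0
Step 7 [NS]: N:car6-GO,E:wait,S:empty,W:wait | queues: N=0 E=0 S=0 W=0

N: empty
E: empty
S: empty
W: empty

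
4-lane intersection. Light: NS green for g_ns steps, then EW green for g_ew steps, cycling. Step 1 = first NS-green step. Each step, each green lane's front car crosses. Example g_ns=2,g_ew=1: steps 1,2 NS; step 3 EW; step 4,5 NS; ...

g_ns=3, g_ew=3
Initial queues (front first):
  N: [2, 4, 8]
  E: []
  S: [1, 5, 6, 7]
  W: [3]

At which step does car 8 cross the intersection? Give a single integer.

Step 1 [NS]: N:car2-GO,E:wait,S:car1-GO,W:wait | queues: N=2 E=0 S=3 W=1
Step 2 [NS]: N:car4-GO,E:wait,S:car5-GO,W:wait | queues: N=1 E=0 S=2 W=1
Step 3 [NS]: N:car8-GO,E:wait,S:car6-GO,W:wait | queues: N=0 E=0 S=1 W=1
Step 4 [EW]: N:wait,E:empty,S:wait,W:car3-GO | queues: N=0 E=0 S=1 W=0
Step 5 [EW]: N:wait,E:empty,S:wait,W:empty | queues: N=0 E=0 S=1 W=0
Step 6 [EW]: N:wait,E:empty,S:wait,W:empty | queues: N=0 E=0 S=1 W=0
Step 7 [NS]: N:empty,E:wait,S:car7-GO,W:wait | queues: N=0 E=0 S=0 W=0
Car 8 crosses at step 3

3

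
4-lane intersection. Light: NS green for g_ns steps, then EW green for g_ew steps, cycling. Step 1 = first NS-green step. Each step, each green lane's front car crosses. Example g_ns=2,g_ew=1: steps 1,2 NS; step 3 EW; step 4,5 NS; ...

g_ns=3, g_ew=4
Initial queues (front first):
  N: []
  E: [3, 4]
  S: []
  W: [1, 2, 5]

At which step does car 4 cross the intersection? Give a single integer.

Step 1 [NS]: N:empty,E:wait,S:empty,W:wait | queues: N=0 E=2 S=0 W=3
Step 2 [NS]: N:empty,E:wait,S:empty,W:wait | queues: N=0 E=2 S=0 W=3
Step 3 [NS]: N:empty,E:wait,S:empty,W:wait | queues: N=0 E=2 S=0 W=3
Step 4 [EW]: N:wait,E:car3-GO,S:wait,W:car1-GO | queues: N=0 E=1 S=0 W=2
Step 5 [EW]: N:wait,E:car4-GO,S:wait,W:car2-GO | queues: N=0 E=0 S=0 W=1
Step 6 [EW]: N:wait,E:empty,S:wait,W:car5-GO | queues: N=0 E=0 S=0 W=0
Car 4 crosses at step 5

5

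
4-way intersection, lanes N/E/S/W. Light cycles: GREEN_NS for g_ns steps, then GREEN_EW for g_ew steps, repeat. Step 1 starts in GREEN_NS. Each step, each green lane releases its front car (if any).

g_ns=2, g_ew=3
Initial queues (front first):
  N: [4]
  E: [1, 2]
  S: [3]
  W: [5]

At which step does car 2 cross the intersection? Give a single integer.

Step 1 [NS]: N:car4-GO,E:wait,S:car3-GO,W:wait | queues: N=0 E=2 S=0 W=1
Step 2 [NS]: N:empty,E:wait,S:empty,W:wait | queues: N=0 E=2 S=0 W=1
Step 3 [EW]: N:wait,E:car1-GO,S:wait,W:car5-GO | queues: N=0 E=1 S=0 W=0
Step 4 [EW]: N:wait,E:car2-GO,S:wait,W:empty | queues: N=0 E=0 S=0 W=0
Car 2 crosses at step 4

4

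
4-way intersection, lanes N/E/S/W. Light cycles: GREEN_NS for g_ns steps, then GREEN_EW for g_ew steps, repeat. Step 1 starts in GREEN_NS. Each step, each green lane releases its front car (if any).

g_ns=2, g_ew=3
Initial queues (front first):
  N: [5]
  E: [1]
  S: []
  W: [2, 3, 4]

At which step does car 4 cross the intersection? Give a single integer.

Step 1 [NS]: N:car5-GO,E:wait,S:empty,W:wait | queues: N=0 E=1 S=0 W=3
Step 2 [NS]: N:empty,E:wait,S:empty,W:wait | queues: N=0 E=1 S=0 W=3
Step 3 [EW]: N:wait,E:car1-GO,S:wait,W:car2-GO | queues: N=0 E=0 S=0 W=2
Step 4 [EW]: N:wait,E:empty,S:wait,W:car3-GO | queues: N=0 E=0 S=0 W=1
Step 5 [EW]: N:wait,E:empty,S:wait,W:car4-GO | queues: N=0 E=0 S=0 W=0
Car 4 crosses at step 5

5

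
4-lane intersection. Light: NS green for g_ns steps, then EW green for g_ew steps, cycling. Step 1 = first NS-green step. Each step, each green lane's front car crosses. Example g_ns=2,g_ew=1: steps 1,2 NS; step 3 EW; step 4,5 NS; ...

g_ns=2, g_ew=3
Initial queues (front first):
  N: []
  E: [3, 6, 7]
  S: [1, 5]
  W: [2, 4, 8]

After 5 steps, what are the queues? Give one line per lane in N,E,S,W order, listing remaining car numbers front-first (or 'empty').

Step 1 [NS]: N:empty,E:wait,S:car1-GO,W:wait | queues: N=0 E=3 S=1 W=3
Step 2 [NS]: N:empty,E:wait,S:car5-GO,W:wait | queues: N=0 E=3 S=0 W=3
Step 3 [EW]: N:wait,E:car3-GO,S:wait,W:car2-GO | queues: N=0 E=2 S=0 W=2
Step 4 [EW]: N:wait,E:car6-GO,S:wait,W:car4-GO | queues: N=0 E=1 S=0 W=1
Step 5 [EW]: N:wait,E:car7-GO,S:wait,W:car8-GO | queues: N=0 E=0 S=0 W=0

N: empty
E: empty
S: empty
W: empty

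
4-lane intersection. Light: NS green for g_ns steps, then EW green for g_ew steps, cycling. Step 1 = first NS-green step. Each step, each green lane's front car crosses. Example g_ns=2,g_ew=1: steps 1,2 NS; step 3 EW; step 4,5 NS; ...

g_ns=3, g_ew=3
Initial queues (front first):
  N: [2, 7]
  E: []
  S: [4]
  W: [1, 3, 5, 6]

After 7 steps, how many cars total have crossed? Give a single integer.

Step 1 [NS]: N:car2-GO,E:wait,S:car4-GO,W:wait | queues: N=1 E=0 S=0 W=4
Step 2 [NS]: N:car7-GO,E:wait,S:empty,W:wait | queues: N=0 E=0 S=0 W=4
Step 3 [NS]: N:empty,E:wait,S:empty,W:wait | queues: N=0 E=0 S=0 W=4
Step 4 [EW]: N:wait,E:empty,S:wait,W:car1-GO | queues: N=0 E=0 S=0 W=3
Step 5 [EW]: N:wait,E:empty,S:wait,W:car3-GO | queues: N=0 E=0 S=0 W=2
Step 6 [EW]: N:wait,E:empty,S:wait,W:car5-GO | queues: N=0 E=0 S=0 W=1
Step 7 [NS]: N:empty,E:wait,S:empty,W:wait | queues: N=0 E=0 S=0 W=1
Cars crossed by step 7: 6

Answer: 6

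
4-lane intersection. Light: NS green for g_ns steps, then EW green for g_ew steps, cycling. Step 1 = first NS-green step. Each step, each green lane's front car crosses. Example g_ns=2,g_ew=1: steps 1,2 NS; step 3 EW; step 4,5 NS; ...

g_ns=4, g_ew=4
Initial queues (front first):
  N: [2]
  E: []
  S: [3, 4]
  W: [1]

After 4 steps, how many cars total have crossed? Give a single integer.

Step 1 [NS]: N:car2-GO,E:wait,S:car3-GO,W:wait | queues: N=0 E=0 S=1 W=1
Step 2 [NS]: N:empty,E:wait,S:car4-GO,W:wait | queues: N=0 E=0 S=0 W=1
Step 3 [NS]: N:empty,E:wait,S:empty,W:wait | queues: N=0 E=0 S=0 W=1
Step 4 [NS]: N:empty,E:wait,S:empty,W:wait | queues: N=0 E=0 S=0 W=1
Cars crossed by step 4: 3

Answer: 3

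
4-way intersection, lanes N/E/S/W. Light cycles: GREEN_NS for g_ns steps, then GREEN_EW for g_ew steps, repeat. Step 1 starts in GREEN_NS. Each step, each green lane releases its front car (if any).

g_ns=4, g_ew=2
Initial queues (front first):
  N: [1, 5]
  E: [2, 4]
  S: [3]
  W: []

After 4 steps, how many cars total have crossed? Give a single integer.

Answer: 3

Derivation:
Step 1 [NS]: N:car1-GO,E:wait,S:car3-GO,W:wait | queues: N=1 E=2 S=0 W=0
Step 2 [NS]: N:car5-GO,E:wait,S:empty,W:wait | queues: N=0 E=2 S=0 W=0
Step 3 [NS]: N:empty,E:wait,S:empty,W:wait | queues: N=0 E=2 S=0 W=0
Step 4 [NS]: N:empty,E:wait,S:empty,W:wait | queues: N=0 E=2 S=0 W=0
Cars crossed by step 4: 3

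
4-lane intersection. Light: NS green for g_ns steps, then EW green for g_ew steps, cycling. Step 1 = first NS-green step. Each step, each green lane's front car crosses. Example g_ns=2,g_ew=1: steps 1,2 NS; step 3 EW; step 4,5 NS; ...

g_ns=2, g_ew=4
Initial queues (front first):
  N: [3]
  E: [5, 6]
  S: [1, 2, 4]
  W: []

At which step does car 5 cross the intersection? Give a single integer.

Step 1 [NS]: N:car3-GO,E:wait,S:car1-GO,W:wait | queues: N=0 E=2 S=2 W=0
Step 2 [NS]: N:empty,E:wait,S:car2-GO,W:wait | queues: N=0 E=2 S=1 W=0
Step 3 [EW]: N:wait,E:car5-GO,S:wait,W:empty | queues: N=0 E=1 S=1 W=0
Step 4 [EW]: N:wait,E:car6-GO,S:wait,W:empty | queues: N=0 E=0 S=1 W=0
Step 5 [EW]: N:wait,E:empty,S:wait,W:empty | queues: N=0 E=0 S=1 W=0
Step 6 [EW]: N:wait,E:empty,S:wait,W:empty | queues: N=0 E=0 S=1 W=0
Step 7 [NS]: N:empty,E:wait,S:car4-GO,W:wait | queues: N=0 E=0 S=0 W=0
Car 5 crosses at step 3

3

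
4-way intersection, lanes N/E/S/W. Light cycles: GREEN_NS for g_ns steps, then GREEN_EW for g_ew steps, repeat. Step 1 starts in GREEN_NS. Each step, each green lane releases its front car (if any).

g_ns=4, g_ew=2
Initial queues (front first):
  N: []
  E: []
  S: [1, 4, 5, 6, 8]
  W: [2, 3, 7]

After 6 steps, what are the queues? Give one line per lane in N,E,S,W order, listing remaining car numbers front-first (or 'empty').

Step 1 [NS]: N:empty,E:wait,S:car1-GO,W:wait | queues: N=0 E=0 S=4 W=3
Step 2 [NS]: N:empty,E:wait,S:car4-GO,W:wait | queues: N=0 E=0 S=3 W=3
Step 3 [NS]: N:empty,E:wait,S:car5-GO,W:wait | queues: N=0 E=0 S=2 W=3
Step 4 [NS]: N:empty,E:wait,S:car6-GO,W:wait | queues: N=0 E=0 S=1 W=3
Step 5 [EW]: N:wait,E:empty,S:wait,W:car2-GO | queues: N=0 E=0 S=1 W=2
Step 6 [EW]: N:wait,E:empty,S:wait,W:car3-GO | queues: N=0 E=0 S=1 W=1

N: empty
E: empty
S: 8
W: 7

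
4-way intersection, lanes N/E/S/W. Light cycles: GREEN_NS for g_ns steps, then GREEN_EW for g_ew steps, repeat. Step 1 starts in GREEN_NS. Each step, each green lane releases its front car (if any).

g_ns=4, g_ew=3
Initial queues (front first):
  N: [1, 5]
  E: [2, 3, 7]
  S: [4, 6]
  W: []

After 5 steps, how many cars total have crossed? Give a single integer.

Answer: 5

Derivation:
Step 1 [NS]: N:car1-GO,E:wait,S:car4-GO,W:wait | queues: N=1 E=3 S=1 W=0
Step 2 [NS]: N:car5-GO,E:wait,S:car6-GO,W:wait | queues: N=0 E=3 S=0 W=0
Step 3 [NS]: N:empty,E:wait,S:empty,W:wait | queues: N=0 E=3 S=0 W=0
Step 4 [NS]: N:empty,E:wait,S:empty,W:wait | queues: N=0 E=3 S=0 W=0
Step 5 [EW]: N:wait,E:car2-GO,S:wait,W:empty | queues: N=0 E=2 S=0 W=0
Cars crossed by step 5: 5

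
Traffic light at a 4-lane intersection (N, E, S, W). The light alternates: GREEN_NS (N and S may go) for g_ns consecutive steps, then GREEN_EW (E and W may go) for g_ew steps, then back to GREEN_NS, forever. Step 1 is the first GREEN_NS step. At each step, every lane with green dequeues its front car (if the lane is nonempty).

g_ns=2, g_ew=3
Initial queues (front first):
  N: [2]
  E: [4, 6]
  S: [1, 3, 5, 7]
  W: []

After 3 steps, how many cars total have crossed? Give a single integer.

Answer: 4

Derivation:
Step 1 [NS]: N:car2-GO,E:wait,S:car1-GO,W:wait | queues: N=0 E=2 S=3 W=0
Step 2 [NS]: N:empty,E:wait,S:car3-GO,W:wait | queues: N=0 E=2 S=2 W=0
Step 3 [EW]: N:wait,E:car4-GO,S:wait,W:empty | queues: N=0 E=1 S=2 W=0
Cars crossed by step 3: 4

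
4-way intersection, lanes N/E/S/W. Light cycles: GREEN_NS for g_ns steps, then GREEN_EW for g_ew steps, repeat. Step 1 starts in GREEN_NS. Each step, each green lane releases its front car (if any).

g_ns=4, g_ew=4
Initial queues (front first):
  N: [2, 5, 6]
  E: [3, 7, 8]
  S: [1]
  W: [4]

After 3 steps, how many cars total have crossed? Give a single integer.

Step 1 [NS]: N:car2-GO,E:wait,S:car1-GO,W:wait | queues: N=2 E=3 S=0 W=1
Step 2 [NS]: N:car5-GO,E:wait,S:empty,W:wait | queues: N=1 E=3 S=0 W=1
Step 3 [NS]: N:car6-GO,E:wait,S:empty,W:wait | queues: N=0 E=3 S=0 W=1
Cars crossed by step 3: 4

Answer: 4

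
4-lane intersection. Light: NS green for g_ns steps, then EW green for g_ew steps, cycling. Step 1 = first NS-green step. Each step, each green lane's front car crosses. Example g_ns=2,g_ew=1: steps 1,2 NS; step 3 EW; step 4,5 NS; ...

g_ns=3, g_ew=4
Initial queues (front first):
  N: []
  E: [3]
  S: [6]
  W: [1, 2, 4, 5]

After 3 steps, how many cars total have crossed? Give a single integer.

Step 1 [NS]: N:empty,E:wait,S:car6-GO,W:wait | queues: N=0 E=1 S=0 W=4
Step 2 [NS]: N:empty,E:wait,S:empty,W:wait | queues: N=0 E=1 S=0 W=4
Step 3 [NS]: N:empty,E:wait,S:empty,W:wait | queues: N=0 E=1 S=0 W=4
Cars crossed by step 3: 1

Answer: 1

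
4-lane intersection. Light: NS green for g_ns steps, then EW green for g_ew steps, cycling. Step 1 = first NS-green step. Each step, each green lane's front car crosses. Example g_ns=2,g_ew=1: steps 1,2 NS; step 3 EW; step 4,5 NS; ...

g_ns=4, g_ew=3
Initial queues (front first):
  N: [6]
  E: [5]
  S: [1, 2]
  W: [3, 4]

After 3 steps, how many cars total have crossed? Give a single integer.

Answer: 3

Derivation:
Step 1 [NS]: N:car6-GO,E:wait,S:car1-GO,W:wait | queues: N=0 E=1 S=1 W=2
Step 2 [NS]: N:empty,E:wait,S:car2-GO,W:wait | queues: N=0 E=1 S=0 W=2
Step 3 [NS]: N:empty,E:wait,S:empty,W:wait | queues: N=0 E=1 S=0 W=2
Cars crossed by step 3: 3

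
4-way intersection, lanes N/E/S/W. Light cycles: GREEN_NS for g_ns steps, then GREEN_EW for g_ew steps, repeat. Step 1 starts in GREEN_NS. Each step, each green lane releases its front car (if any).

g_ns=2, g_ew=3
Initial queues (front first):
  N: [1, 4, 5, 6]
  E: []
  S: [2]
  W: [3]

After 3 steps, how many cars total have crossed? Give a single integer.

Answer: 4

Derivation:
Step 1 [NS]: N:car1-GO,E:wait,S:car2-GO,W:wait | queues: N=3 E=0 S=0 W=1
Step 2 [NS]: N:car4-GO,E:wait,S:empty,W:wait | queues: N=2 E=0 S=0 W=1
Step 3 [EW]: N:wait,E:empty,S:wait,W:car3-GO | queues: N=2 E=0 S=0 W=0
Cars crossed by step 3: 4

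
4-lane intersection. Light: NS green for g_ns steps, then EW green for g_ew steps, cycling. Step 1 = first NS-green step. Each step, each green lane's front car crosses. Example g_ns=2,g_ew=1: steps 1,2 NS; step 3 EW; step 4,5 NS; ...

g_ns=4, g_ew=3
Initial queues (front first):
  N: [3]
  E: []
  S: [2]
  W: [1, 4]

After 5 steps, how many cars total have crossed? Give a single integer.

Answer: 3

Derivation:
Step 1 [NS]: N:car3-GO,E:wait,S:car2-GO,W:wait | queues: N=0 E=0 S=0 W=2
Step 2 [NS]: N:empty,E:wait,S:empty,W:wait | queues: N=0 E=0 S=0 W=2
Step 3 [NS]: N:empty,E:wait,S:empty,W:wait | queues: N=0 E=0 S=0 W=2
Step 4 [NS]: N:empty,E:wait,S:empty,W:wait | queues: N=0 E=0 S=0 W=2
Step 5 [EW]: N:wait,E:empty,S:wait,W:car1-GO | queues: N=0 E=0 S=0 W=1
Cars crossed by step 5: 3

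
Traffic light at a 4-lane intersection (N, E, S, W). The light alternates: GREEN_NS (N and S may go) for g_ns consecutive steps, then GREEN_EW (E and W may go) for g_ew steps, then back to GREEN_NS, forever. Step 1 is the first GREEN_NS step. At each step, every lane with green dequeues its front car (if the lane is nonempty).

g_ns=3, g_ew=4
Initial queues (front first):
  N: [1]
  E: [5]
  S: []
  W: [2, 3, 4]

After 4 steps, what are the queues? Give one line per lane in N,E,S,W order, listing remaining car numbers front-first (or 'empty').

Step 1 [NS]: N:car1-GO,E:wait,S:empty,W:wait | queues: N=0 E=1 S=0 W=3
Step 2 [NS]: N:empty,E:wait,S:empty,W:wait | queues: N=0 E=1 S=0 W=3
Step 3 [NS]: N:empty,E:wait,S:empty,W:wait | queues: N=0 E=1 S=0 W=3
Step 4 [EW]: N:wait,E:car5-GO,S:wait,W:car2-GO | queues: N=0 E=0 S=0 W=2

N: empty
E: empty
S: empty
W: 3 4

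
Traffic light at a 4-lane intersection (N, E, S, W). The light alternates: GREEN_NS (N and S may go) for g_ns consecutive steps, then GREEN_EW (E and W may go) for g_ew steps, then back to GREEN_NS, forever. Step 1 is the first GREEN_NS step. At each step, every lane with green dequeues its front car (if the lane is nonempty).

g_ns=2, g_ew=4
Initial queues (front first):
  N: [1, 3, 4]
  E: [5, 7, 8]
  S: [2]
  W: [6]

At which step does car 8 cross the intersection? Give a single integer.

Step 1 [NS]: N:car1-GO,E:wait,S:car2-GO,W:wait | queues: N=2 E=3 S=0 W=1
Step 2 [NS]: N:car3-GO,E:wait,S:empty,W:wait | queues: N=1 E=3 S=0 W=1
Step 3 [EW]: N:wait,E:car5-GO,S:wait,W:car6-GO | queues: N=1 E=2 S=0 W=0
Step 4 [EW]: N:wait,E:car7-GO,S:wait,W:empty | queues: N=1 E=1 S=0 W=0
Step 5 [EW]: N:wait,E:car8-GO,S:wait,W:empty | queues: N=1 E=0 S=0 W=0
Step 6 [EW]: N:wait,E:empty,S:wait,W:empty | queues: N=1 E=0 S=0 W=0
Step 7 [NS]: N:car4-GO,E:wait,S:empty,W:wait | queues: N=0 E=0 S=0 W=0
Car 8 crosses at step 5

5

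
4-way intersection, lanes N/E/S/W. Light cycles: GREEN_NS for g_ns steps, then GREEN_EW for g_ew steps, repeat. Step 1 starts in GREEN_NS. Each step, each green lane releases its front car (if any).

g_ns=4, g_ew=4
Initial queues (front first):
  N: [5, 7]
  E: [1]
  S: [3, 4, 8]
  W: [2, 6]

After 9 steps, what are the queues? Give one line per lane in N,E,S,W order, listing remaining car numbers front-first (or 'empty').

Step 1 [NS]: N:car5-GO,E:wait,S:car3-GO,W:wait | queues: N=1 E=1 S=2 W=2
Step 2 [NS]: N:car7-GO,E:wait,S:car4-GO,W:wait | queues: N=0 E=1 S=1 W=2
Step 3 [NS]: N:empty,E:wait,S:car8-GO,W:wait | queues: N=0 E=1 S=0 W=2
Step 4 [NS]: N:empty,E:wait,S:empty,W:wait | queues: N=0 E=1 S=0 W=2
Step 5 [EW]: N:wait,E:car1-GO,S:wait,W:car2-GO | queues: N=0 E=0 S=0 W=1
Step 6 [EW]: N:wait,E:empty,S:wait,W:car6-GO | queues: N=0 E=0 S=0 W=0

N: empty
E: empty
S: empty
W: empty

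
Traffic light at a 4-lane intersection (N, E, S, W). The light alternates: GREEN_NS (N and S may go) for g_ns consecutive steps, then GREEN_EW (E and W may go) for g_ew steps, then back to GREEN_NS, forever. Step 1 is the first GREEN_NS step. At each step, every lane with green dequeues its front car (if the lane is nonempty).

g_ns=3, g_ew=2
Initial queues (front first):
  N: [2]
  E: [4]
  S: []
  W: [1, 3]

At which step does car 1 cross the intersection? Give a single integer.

Step 1 [NS]: N:car2-GO,E:wait,S:empty,W:wait | queues: N=0 E=1 S=0 W=2
Step 2 [NS]: N:empty,E:wait,S:empty,W:wait | queues: N=0 E=1 S=0 W=2
Step 3 [NS]: N:empty,E:wait,S:empty,W:wait | queues: N=0 E=1 S=0 W=2
Step 4 [EW]: N:wait,E:car4-GO,S:wait,W:car1-GO | queues: N=0 E=0 S=0 W=1
Step 5 [EW]: N:wait,E:empty,S:wait,W:car3-GO | queues: N=0 E=0 S=0 W=0
Car 1 crosses at step 4

4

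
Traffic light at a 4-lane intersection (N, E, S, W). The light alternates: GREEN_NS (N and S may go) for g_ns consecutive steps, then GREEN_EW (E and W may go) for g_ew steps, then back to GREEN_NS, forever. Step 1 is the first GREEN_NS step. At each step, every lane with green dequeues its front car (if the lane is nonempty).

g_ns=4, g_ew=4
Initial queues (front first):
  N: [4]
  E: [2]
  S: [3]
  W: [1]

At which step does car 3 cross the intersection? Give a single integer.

Step 1 [NS]: N:car4-GO,E:wait,S:car3-GO,W:wait | queues: N=0 E=1 S=0 W=1
Step 2 [NS]: N:empty,E:wait,S:empty,W:wait | queues: N=0 E=1 S=0 W=1
Step 3 [NS]: N:empty,E:wait,S:empty,W:wait | queues: N=0 E=1 S=0 W=1
Step 4 [NS]: N:empty,E:wait,S:empty,W:wait | queues: N=0 E=1 S=0 W=1
Step 5 [EW]: N:wait,E:car2-GO,S:wait,W:car1-GO | queues: N=0 E=0 S=0 W=0
Car 3 crosses at step 1

1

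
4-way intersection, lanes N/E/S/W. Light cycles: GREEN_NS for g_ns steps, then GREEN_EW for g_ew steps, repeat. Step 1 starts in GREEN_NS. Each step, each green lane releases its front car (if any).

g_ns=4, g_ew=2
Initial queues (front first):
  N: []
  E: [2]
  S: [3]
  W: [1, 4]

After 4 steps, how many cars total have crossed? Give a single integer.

Answer: 1

Derivation:
Step 1 [NS]: N:empty,E:wait,S:car3-GO,W:wait | queues: N=0 E=1 S=0 W=2
Step 2 [NS]: N:empty,E:wait,S:empty,W:wait | queues: N=0 E=1 S=0 W=2
Step 3 [NS]: N:empty,E:wait,S:empty,W:wait | queues: N=0 E=1 S=0 W=2
Step 4 [NS]: N:empty,E:wait,S:empty,W:wait | queues: N=0 E=1 S=0 W=2
Cars crossed by step 4: 1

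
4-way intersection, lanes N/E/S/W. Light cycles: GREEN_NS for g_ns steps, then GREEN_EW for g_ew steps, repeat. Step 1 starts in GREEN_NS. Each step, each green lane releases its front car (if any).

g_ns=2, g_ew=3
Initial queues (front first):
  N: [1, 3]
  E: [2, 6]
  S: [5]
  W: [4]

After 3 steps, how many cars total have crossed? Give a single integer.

Step 1 [NS]: N:car1-GO,E:wait,S:car5-GO,W:wait | queues: N=1 E=2 S=0 W=1
Step 2 [NS]: N:car3-GO,E:wait,S:empty,W:wait | queues: N=0 E=2 S=0 W=1
Step 3 [EW]: N:wait,E:car2-GO,S:wait,W:car4-GO | queues: N=0 E=1 S=0 W=0
Cars crossed by step 3: 5

Answer: 5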